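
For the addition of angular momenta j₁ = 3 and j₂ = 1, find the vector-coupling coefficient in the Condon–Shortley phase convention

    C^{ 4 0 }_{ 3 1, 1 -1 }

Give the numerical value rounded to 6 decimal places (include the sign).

+√(3/14) ≈ +0.462910

j₁+j₂−J=0  J+j₁−j₂=6  J−j₁+j₂=2  j₁+j₂+J+1=9
(j₁±m₁, j₂±m₂, J±M) = (4,2,0,2,4,4)
P² = 13824/7
sum k=0..0:
  [0] +1/96 = 1/96
S = 1/96
C² = P²·S² = 3/14 ; C = +0.462910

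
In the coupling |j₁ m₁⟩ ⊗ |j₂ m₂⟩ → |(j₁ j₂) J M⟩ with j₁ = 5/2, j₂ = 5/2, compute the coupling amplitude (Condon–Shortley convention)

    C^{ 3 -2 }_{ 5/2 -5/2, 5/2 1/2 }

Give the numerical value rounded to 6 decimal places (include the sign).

+√(5/12) ≈ +0.645497

triangle: 2!*3!*3!/9! = 72/362880
(j±m)!: 0!*5!*3!*2!*1!*5! = 172800
prefactor² = (2J+1)*Δ*N² = 240
  k=2: +1/(2!*0!*3!*1!*0!*2!) = 1/24
Σ = 1/24  ⇒  CG² = 240*1/24² = 5/12
CG = +√(5/12) = +0.645497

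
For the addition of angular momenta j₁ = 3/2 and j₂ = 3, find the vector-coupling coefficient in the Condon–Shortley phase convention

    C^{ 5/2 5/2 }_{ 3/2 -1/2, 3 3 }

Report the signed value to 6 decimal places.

+0.731925

√[6·2!1!4!/8! · 1!2!6!0!5!0!] = √(8640/7)
  +(−1)^2/∏(2,0,0,4,1,0)! = 1/48  (running 1/48)
⟨..|..⟩ = √(8640/7)·(1/48) = +0.731925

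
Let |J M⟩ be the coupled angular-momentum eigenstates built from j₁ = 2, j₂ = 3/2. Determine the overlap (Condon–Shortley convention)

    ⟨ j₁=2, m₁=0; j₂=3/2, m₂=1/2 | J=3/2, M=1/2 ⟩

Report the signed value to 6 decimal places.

√[4·2!2!1!/6! · 2!2!2!1!2!1!] = √(16/45)
  +(−1)^1/∏(1,1,1,1,1,0)! = -1  (running -1)
  +(−1)^2/∏(2,0,0,0,2,1)! = 1/4  (running -3/4)
⟨..|..⟩ = √(16/45)·(-3/4) = -0.447214

−√(1/5) = -0.447214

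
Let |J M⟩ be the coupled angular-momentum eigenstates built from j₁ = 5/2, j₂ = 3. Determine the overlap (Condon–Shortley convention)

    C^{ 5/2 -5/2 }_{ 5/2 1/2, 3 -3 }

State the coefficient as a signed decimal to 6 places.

√[6·3!2!3!/9! · 3!2!0!6!0!5!] = √(8640/7)
  +(−1)^0/∏(0,3,2,0,0,3)! = 1/72  (running 1/72)
⟨..|..⟩ = √(8640/7)·(1/72) = +0.487950

+0.487950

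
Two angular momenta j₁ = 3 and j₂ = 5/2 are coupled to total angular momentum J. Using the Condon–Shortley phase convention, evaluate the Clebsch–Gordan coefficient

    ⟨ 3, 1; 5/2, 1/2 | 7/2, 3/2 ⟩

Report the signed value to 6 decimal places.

-0.487950  (= −√(5/21))

j₁+j₂−J=2  J+j₁−j₂=4  J−j₁+j₂=3  j₁+j₂+J+1=10
(j₁±m₁, j₂±m₂, J±M) = (4,2,3,2,5,2)
P² = 3072/35
sum k=0..2:
  [0] +1/48 = 1/48
  [1] −1/12 = -1/12
  [2] +1/96 = 1/96
S = -5/96
C² = P²·S² = 5/21 ; C = -0.487950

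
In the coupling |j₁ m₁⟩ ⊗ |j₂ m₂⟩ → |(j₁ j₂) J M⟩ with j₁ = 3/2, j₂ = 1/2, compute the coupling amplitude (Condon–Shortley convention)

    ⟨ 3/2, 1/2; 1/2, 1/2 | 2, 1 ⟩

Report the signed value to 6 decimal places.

triangle: 0!·3!·1!/5! = 6/120
(j±m)!: 2!·1!·1!·0!·3!·1! = 12
prefactor² = (2J+1)·Δ·N² = 3
  k=0: +1/(0!·0!·1!·1!·2!·0!) = 1/2
Σ = 1/2  ⇒  CG² = 3·1/2² = 3/4
CG = +√(3/4) = +0.866025

+0.866025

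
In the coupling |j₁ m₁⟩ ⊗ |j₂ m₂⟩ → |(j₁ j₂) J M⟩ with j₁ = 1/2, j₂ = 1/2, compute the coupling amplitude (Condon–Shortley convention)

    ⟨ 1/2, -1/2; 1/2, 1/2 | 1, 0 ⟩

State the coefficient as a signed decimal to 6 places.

+√(1/2) = +0.707107

√[3·0!1!1!/3! · 0!1!1!0!1!1!] = √(1/2)
  +(−1)^0/∏(0,0,1,1,0,0)! = 1  (running 1)
⟨..|..⟩ = √(1/2)·(1) = +0.707107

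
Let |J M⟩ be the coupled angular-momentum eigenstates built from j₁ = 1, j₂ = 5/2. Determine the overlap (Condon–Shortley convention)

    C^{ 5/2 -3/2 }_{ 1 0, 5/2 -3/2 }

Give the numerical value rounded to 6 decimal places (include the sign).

√[6·1!1!4!/7! · 1!1!1!4!1!4!] = √(576/35)
  +(−1)^0/∏(0,1,1,1,0,3)! = 1/6  (running 1/6)
  +(−1)^1/∏(1,0,0,0,1,4)! = -1/24  (running 1/8)
⟨..|..⟩ = √(576/35)·(1/8) = +0.507093

+0.507093  (= +√(9/35))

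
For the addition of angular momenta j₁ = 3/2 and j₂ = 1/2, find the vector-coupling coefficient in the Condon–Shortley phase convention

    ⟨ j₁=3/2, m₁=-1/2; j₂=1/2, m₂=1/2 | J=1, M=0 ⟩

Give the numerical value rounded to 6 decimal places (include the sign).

-0.707107  (= −√(1/2))

√[3·1!2!0!/4! · 1!2!1!0!1!1!] = √(1/2)
  +(−1)^1/∏(1,0,1,0,1,0)! = -1  (running -1)
⟨..|..⟩ = √(1/2)·(-1) = -0.707107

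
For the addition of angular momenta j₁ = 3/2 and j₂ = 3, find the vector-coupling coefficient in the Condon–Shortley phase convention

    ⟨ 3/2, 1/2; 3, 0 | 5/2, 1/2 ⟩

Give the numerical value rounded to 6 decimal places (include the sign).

−√(6/35) ≈ -0.414039

√[6·2!1!4!/8! · 2!1!3!3!3!2!] = √(216/35)
  +(−1)^0/∏(0,2,1,3,0,1)! = 1/12  (running 1/12)
  +(−1)^1/∏(1,1,0,2,1,2)! = -1/4  (running -1/6)
⟨..|..⟩ = √(216/35)·(-1/6) = -0.414039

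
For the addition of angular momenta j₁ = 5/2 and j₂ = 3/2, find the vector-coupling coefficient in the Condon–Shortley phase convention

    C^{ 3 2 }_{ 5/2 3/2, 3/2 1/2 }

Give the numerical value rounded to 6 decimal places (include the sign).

√[7·1!4!2!/8! · 4!1!2!1!5!1!] = √(48)
  +(−1)^0/∏(0,1,1,2,3,0)! = 1/12  (running 1/12)
  +(−1)^1/∏(1,0,0,1,4,1)! = -1/24  (running 1/24)
⟨..|..⟩ = √(48)·(1/24) = +0.288675

+0.288675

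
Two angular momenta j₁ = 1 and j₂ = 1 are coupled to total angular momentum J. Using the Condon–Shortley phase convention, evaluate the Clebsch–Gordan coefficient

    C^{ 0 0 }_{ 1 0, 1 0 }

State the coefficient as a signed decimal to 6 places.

triangle: 2!×0!×0!/3! = 2/6
(j±m)!: 1!×1!×1!×1!×0!×0! = 1
prefactor² = (2J+1)×Δ×N² = 1/3
  k=1: −1/(1!×1!×0!×0!×0!×0!) = -1
Σ = -1  ⇒  CG² = 1/3×(-1)² = 1/3
CG = −√(1/3) = -0.577350

−√(1/3) = -0.577350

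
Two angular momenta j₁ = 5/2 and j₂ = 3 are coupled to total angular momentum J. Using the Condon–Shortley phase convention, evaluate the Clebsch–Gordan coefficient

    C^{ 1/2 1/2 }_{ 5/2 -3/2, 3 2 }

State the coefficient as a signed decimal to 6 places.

j₁+j₂−J=5  J+j₁−j₂=0  J−j₁+j₂=1  j₁+j₂+J+1=7
(j₁±m₁, j₂±m₂, J±M) = (1,4,5,1,1,0)
P² = 960/7
sum k=4..4:
  [4] +1/24 = 1/24
S = 1/24
C² = P²·S² = 5/21 ; C = +0.487950

+0.487950  (= +√(5/21))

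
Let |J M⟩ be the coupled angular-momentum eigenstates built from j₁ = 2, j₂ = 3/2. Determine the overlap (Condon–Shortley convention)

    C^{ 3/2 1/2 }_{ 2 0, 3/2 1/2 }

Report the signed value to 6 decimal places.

-0.447214

√[4·2!2!1!/6! · 2!2!2!1!2!1!] = √(16/45)
  +(−1)^1/∏(1,1,1,1,1,0)! = -1  (running -1)
  +(−1)^2/∏(2,0,0,0,2,1)! = 1/4  (running -3/4)
⟨..|..⟩ = √(16/45)·(-3/4) = -0.447214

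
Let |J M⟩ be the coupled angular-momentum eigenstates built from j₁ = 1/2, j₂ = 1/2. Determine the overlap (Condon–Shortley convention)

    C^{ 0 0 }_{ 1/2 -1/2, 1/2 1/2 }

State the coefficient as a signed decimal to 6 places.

-0.707107  (= −√(1/2))

√[1·1!0!0!/2! · 0!1!1!0!0!0!] = √(1/2)
  +(−1)^1/∏(1,0,0,0,0,0)! = -1  (running -1)
⟨..|..⟩ = √(1/2)·(-1) = -0.707107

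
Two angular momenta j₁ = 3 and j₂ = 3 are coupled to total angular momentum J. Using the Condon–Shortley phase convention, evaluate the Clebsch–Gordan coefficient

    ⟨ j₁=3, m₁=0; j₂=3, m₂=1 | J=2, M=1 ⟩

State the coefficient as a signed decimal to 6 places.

j₁+j₂−J=4  J+j₁−j₂=2  J−j₁+j₂=2  j₁+j₂+J+1=9
(j₁±m₁, j₂±m₂, J±M) = (3,3,4,2,3,1)
P² = 96/7
sum k=2..3:
  [2] +1/8 = 1/8
  [3] −1/12 = -1/12
S = 1/24
C² = P²·S² = 1/42 ; C = +0.154303

+√(1/42) ≈ +0.154303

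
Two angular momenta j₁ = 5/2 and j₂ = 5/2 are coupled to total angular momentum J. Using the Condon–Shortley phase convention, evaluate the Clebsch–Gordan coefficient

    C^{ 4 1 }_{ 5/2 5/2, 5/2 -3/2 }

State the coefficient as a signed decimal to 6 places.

+√(1/7) ≈ +0.377964

√[9·1!4!4!/10! · 5!0!1!4!5!3!] = √(20736/7)
  +(−1)^0/∏(0,1,0,1,4,3)! = 1/144  (running 1/144)
⟨..|..⟩ = √(20736/7)·(1/144) = +0.377964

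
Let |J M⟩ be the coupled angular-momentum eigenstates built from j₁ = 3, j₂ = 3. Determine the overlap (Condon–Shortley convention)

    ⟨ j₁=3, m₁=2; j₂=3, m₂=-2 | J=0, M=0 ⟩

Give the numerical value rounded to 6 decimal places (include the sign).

triangle: 6!×0!×0!/7! = 720/5040
(j±m)!: 5!×1!×1!×5!×0!×0! = 14400
prefactor² = (2J+1)×Δ×N² = 14400/7
  k=1: −1/(1!×5!×0!×0!×0!×0!) = -1/120
Σ = -1/120  ⇒  CG² = 14400/7×(-1/120)² = 1/7
CG = −√(1/7) = -0.377964

−√(1/7) ≈ -0.377964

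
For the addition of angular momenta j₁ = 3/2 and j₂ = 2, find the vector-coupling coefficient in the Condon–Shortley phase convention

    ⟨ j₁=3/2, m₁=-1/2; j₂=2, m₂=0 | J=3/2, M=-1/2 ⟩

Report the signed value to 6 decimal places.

j₁+j₂−J=2  J+j₁−j₂=1  J−j₁+j₂=2  j₁+j₂+J+1=6
(j₁±m₁, j₂±m₂, J±M) = (1,2,2,2,1,2)
P² = 16/45
sum k=1..2:
  [1] −1/1 = -1
  [2] +1/4 = 1/4
S = -3/4
C² = P²·S² = 1/5 ; C = -0.447214

-0.447214  (= −√(1/5))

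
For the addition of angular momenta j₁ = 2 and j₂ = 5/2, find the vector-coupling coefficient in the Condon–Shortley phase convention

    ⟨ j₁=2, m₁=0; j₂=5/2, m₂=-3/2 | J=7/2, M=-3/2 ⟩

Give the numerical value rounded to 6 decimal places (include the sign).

√[8·1!3!4!/9! · 2!2!1!4!2!5!] = √(512/7)
  +(−1)^0/∏(0,1,2,1,1,3)! = 1/12  (running 1/12)
  +(−1)^1/∏(1,0,1,0,2,4)! = -1/48  (running 1/16)
⟨..|..⟩ = √(512/7)·(1/16) = +0.534522

+0.534522  (= +√(2/7))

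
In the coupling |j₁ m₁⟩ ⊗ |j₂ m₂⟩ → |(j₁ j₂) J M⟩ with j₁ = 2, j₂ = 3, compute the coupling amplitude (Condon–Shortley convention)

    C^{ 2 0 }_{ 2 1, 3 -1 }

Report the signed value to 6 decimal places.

−√(1/7) = -0.377964

√[5·3!1!3!/8! · 3!1!2!4!2!2!] = √(36/7)
  +(−1)^0/∏(0,3,1,2,0,1)! = 1/12  (running 1/12)
  +(−1)^1/∏(1,2,0,1,1,2)! = -1/4  (running -1/6)
⟨..|..⟩ = √(36/7)·(-1/6) = -0.377964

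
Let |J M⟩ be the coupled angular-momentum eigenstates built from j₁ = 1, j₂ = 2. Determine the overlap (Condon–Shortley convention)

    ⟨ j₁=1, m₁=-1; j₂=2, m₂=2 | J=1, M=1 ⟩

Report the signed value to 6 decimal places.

+0.774597  (= +√(3/5))

√[3·2!0!2!/5! · 0!2!4!0!2!0!] = √(48/5)
  +(−1)^2/∏(2,0,0,2,0,0)! = 1/4  (running 1/4)
⟨..|..⟩ = √(48/5)·(1/4) = +0.774597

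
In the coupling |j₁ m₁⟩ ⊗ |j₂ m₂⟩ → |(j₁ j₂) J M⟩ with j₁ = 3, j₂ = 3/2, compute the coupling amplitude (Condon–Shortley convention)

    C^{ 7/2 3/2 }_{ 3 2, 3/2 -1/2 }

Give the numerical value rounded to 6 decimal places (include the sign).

j₁+j₂−J=1  J+j₁−j₂=5  J−j₁+j₂=2  j₁+j₂+J+1=9
(j₁±m₁, j₂±m₂, J±M) = (5,1,1,2,5,2)
P² = 6400/21
sum k=0..1:
  [0] +1/24 = 1/24
  [1] −1/240 = -1/240
S = 3/80
C² = P²·S² = 3/7 ; C = +0.654654

+√(3/7) ≈ +0.654654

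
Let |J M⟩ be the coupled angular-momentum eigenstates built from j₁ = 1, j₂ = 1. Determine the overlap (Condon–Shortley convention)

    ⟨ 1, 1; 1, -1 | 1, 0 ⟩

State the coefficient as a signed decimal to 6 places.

+√(1/2) = +0.707107

triangle: 1!*1!*1!/4! = 1/24
(j±m)!: 2!*0!*0!*2!*1!*1! = 4
prefactor² = (2J+1)*Δ*N² = 1/2
  k=0: +1/(0!*1!*0!*0!*1!*1!) = 1
Σ = 1  ⇒  CG² = 1/2*1² = 1/2
CG = +√(1/2) = +0.707107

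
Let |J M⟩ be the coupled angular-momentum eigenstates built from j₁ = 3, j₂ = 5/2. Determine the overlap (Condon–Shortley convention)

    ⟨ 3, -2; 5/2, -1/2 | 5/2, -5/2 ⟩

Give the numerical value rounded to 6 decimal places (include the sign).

+0.597614

triangle: 3!·3!·2!/9! = 72/362880
(j±m)!: 1!·5!·2!·3!·0!·5! = 172800
prefactor² = (2J+1)·Δ·N² = 1440/7
  k=2: +1/(2!·1!·3!·0!·0!·2!) = 1/24
Σ = 1/24  ⇒  CG² = 1440/7·1/24² = 5/14
CG = +√(5/14) = +0.597614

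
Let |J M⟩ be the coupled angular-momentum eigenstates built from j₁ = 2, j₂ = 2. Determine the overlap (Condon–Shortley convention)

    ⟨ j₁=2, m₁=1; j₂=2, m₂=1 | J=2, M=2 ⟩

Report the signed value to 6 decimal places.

triangle: 2!*2!*2!/7! = 8/5040
(j±m)!: 3!*1!*3!*1!*4!*0! = 864
prefactor² = (2J+1)*Δ*N² = 48/7
  k=1: −1/(1!*1!*0!*2!*2!*0!) = -1/4
Σ = -1/4  ⇒  CG² = 48/7*(-1/4)² = 3/7
CG = −√(3/7) = -0.654654

-0.654654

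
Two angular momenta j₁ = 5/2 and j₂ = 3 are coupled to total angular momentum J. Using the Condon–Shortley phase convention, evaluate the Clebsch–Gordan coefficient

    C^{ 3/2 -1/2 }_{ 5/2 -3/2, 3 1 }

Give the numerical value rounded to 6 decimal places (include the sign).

triangle: 4!×1!×2!/8! = 48/40320
(j±m)!: 1!×4!×4!×2!×1!×2! = 2304
prefactor² = (2J+1)×Δ×N² = 384/35
  k=3: −1/(3!×1!×1!×1!×0!×1!) = -1/6
  k=4: +1/(4!×0!×0!×0!×1!×2!) = 1/48
Σ = -7/48  ⇒  CG² = 384/35×(-7/48)² = 7/30
CG = −√(7/30) = -0.483046

−√(7/30) ≈ -0.483046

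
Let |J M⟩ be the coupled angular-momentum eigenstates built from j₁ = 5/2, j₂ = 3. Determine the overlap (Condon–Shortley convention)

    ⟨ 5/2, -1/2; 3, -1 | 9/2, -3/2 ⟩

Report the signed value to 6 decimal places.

+√(5/231) = +0.147122

triangle: 1!·4!·5!/11! = 2880/39916800
(j±m)!: 2!·3!·2!·4!·3!·6! = 2488320
prefactor² = (2J+1)·Δ·N² = 138240/77
  k=0: +1/(0!·1!·3!·2!·1!·3!) = 1/72
  k=1: −1/(1!·0!·2!·1!·2!·4!) = -1/96
Σ = 1/288  ⇒  CG² = 138240/77·1/288² = 5/231
CG = +√(5/231) = +0.147122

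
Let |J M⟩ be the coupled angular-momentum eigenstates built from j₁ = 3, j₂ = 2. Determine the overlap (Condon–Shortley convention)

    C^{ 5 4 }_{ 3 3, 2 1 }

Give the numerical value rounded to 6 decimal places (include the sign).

triangle: 0!*6!*4!/11! = 17280/39916800
(j±m)!: 6!*0!*3!*1!*9!*1! = 1567641600
prefactor² = (2J+1)*Δ*N² = 7464960
  k=0: +1/(0!*0!*0!*3!*6!*1!) = 1/4320
Σ = 1/4320  ⇒  CG² = 7464960*1/4320² = 2/5
CG = +√(2/5) = +0.632456

+√(2/5) ≈ +0.632456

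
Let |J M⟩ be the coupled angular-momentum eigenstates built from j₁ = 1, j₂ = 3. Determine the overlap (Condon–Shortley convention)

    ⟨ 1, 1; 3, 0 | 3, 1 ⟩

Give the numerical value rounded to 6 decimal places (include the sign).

+√(1/2) = +0.707107

triangle: 1!×1!×5!/8! = 120/40320
(j±m)!: 2!×0!×3!×3!×4!×2! = 3456
prefactor² = (2J+1)×Δ×N² = 72
  k=0: +1/(0!×1!×0!×3!×1!×2!) = 1/12
Σ = 1/12  ⇒  CG² = 72×1/12² = 1/2
CG = +√(1/2) = +0.707107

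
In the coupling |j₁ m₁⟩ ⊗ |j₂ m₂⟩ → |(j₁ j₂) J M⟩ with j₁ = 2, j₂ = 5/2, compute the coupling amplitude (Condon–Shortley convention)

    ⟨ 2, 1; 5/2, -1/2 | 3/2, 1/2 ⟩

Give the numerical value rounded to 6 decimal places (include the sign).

j₁+j₂−J=3  J+j₁−j₂=1  J−j₁+j₂=2  j₁+j₂+J+1=7
(j₁±m₁, j₂±m₂, J±M) = (3,1,2,3,2,1)
P² = 48/35
sum k=0..1:
  [0] +1/12 = 1/12
  [1] −1/2 = -1/2
S = -5/12
C² = P²·S² = 5/21 ; C = -0.487950

-0.487950  (= −√(5/21))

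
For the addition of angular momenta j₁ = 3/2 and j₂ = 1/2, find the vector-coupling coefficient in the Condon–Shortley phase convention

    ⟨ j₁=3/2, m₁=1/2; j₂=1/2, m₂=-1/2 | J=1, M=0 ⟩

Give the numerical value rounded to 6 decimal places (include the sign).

+√(1/2) ≈ +0.707107

j₁+j₂−J=1  J+j₁−j₂=2  J−j₁+j₂=0  j₁+j₂+J+1=4
(j₁±m₁, j₂±m₂, J±M) = (2,1,0,1,1,1)
P² = 1/2
sum k=0..0:
  [0] +1/1 = 1
S = 1
C² = P²·S² = 1/2 ; C = +0.707107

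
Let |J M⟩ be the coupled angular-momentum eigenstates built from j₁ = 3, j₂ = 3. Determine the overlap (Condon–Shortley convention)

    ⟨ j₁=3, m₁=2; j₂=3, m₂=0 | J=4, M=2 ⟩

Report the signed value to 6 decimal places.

√[9·2!4!4!/11! · 5!1!3!3!6!2!] = √(124416/77)
  +(−1)^0/∏(0,2,1,3,3,1)! = 1/72  (running 1/72)
  +(−1)^1/∏(1,1,0,2,4,2)! = -1/96  (running 1/288)
⟨..|..⟩ = √(124416/77)·(1/288) = +0.139573

+√(3/154) ≈ +0.139573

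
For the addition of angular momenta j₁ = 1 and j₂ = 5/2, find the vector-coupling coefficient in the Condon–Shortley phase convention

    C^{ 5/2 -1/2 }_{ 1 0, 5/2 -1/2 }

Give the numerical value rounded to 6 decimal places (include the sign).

+0.169031

j₁+j₂−J=1  J+j₁−j₂=1  J−j₁+j₂=4  j₁+j₂+J+1=7
(j₁±m₁, j₂±m₂, J±M) = (1,1,2,3,2,3)
P² = 144/35
sum k=0..1:
  [0] +1/4 = 1/4
  [1] −1/6 = -1/6
S = 1/12
C² = P²·S² = 1/35 ; C = +0.169031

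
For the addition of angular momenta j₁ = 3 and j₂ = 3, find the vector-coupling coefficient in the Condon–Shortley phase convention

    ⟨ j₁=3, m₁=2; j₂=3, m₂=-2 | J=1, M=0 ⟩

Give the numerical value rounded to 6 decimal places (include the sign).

j₁+j₂−J=5  J+j₁−j₂=1  J−j₁+j₂=1  j₁+j₂+J+1=8
(j₁±m₁, j₂±m₂, J±M) = (5,1,1,5,1,1)
P² = 900/7
sum k=0..1:
  [0] +1/120 = 1/120
  [1] −1/24 = -1/24
S = -1/30
C² = P²·S² = 1/7 ; C = -0.377964

−√(1/7) ≈ -0.377964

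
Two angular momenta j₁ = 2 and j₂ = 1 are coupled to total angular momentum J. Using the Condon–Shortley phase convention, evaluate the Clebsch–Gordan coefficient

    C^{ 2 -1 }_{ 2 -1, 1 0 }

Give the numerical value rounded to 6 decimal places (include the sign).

j₁+j₂−J=1  J+j₁−j₂=3  J−j₁+j₂=1  j₁+j₂+J+1=6
(j₁±m₁, j₂±m₂, J±M) = (1,3,1,1,1,3)
P² = 3/2
sum k=0..1:
  [0] +1/6 = 1/6
  [1] −1/2 = -1/2
S = -1/3
C² = P²·S² = 1/6 ; C = -0.408248

-0.408248  (= −√(1/6))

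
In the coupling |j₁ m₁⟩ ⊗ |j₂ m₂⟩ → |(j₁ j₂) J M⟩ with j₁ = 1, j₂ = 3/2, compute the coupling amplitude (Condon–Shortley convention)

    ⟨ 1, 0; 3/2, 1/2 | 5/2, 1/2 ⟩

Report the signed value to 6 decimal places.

+0.774597

triangle: 0!·2!·3!/6! = 12/720
(j±m)!: 1!·1!·2!·1!·3!·2! = 24
prefactor² = (2J+1)·Δ·N² = 12/5
  k=0: +1/(0!·0!·1!·2!·1!·1!) = 1/2
Σ = 1/2  ⇒  CG² = 12/5·1/2² = 3/5
CG = +√(3/5) = +0.774597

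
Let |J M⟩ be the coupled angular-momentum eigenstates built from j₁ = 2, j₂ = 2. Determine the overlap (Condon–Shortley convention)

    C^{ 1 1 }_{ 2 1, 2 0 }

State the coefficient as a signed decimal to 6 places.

triangle: 3!*1!*1!/6! = 6/720
(j±m)!: 3!*1!*2!*2!*2!*0! = 48
prefactor² = (2J+1)*Δ*N² = 6/5
  k=1: −1/(1!*2!*0!*1!*1!*0!) = -1/2
Σ = -1/2  ⇒  CG² = 6/5*(-1/2)² = 3/10
CG = −√(3/10) = -0.547723

-0.547723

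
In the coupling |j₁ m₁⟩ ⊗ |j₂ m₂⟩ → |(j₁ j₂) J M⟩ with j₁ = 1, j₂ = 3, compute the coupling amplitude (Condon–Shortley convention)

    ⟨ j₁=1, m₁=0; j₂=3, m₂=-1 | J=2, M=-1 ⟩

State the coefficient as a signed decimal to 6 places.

triangle: 2!·0!·4!/7! = 48/5040
(j±m)!: 1!·1!·2!·4!·1!·3! = 288
prefactor² = (2J+1)·Δ·N² = 96/7
  k=1: −1/(1!·1!·0!·1!·0!·3!) = -1/6
Σ = -1/6  ⇒  CG² = 96/7·(-1/6)² = 8/21
CG = −√(8/21) = -0.617213

−√(8/21) = -0.617213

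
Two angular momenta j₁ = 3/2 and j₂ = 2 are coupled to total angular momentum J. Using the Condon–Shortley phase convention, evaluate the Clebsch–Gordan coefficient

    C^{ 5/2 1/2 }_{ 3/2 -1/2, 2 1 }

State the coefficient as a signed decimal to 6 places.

-0.597614  (= −√(5/14))

j₁+j₂−J=1  J+j₁−j₂=2  J−j₁+j₂=3  j₁+j₂+J+1=7
(j₁±m₁, j₂±m₂, J±M) = (1,2,3,1,3,2)
P² = 72/35
sum k=0..1:
  [0] +1/12 = 1/12
  [1] −1/2 = -1/2
S = -5/12
C² = P²·S² = 5/14 ; C = -0.597614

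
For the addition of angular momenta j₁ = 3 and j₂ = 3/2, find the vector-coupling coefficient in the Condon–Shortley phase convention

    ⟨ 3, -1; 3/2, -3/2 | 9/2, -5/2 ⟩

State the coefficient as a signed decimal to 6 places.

j₁+j₂−J=0  J+j₁−j₂=6  J−j₁+j₂=3  j₁+j₂+J+1=10
(j₁±m₁, j₂±m₂, J±M) = (2,4,0,3,2,7)
P² = 34560
sum k=0..0:
  [0] +1/288 = 1/288
S = 1/288
C² = P²·S² = 5/12 ; C = +0.645497

+0.645497  (= +√(5/12))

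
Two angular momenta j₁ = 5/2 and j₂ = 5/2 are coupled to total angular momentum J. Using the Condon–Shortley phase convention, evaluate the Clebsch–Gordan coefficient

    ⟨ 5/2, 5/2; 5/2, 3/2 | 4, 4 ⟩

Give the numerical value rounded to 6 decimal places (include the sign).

+√(1/2) ≈ +0.707107

j₁+j₂−J=1  J+j₁−j₂=4  J−j₁+j₂=4  j₁+j₂+J+1=10
(j₁±m₁, j₂±m₂, J±M) = (5,0,4,1,8,0)
P² = 165888
sum k=0..0:
  [0] +1/576 = 1/576
S = 1/576
C² = P²·S² = 1/2 ; C = +0.707107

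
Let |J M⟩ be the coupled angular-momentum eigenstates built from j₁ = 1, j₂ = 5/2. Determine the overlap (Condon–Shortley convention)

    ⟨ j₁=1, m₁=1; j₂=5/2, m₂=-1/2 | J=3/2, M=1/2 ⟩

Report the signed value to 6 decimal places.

triangle: 2!×0!×3!/6! = 12/720
(j±m)!: 2!×0!×2!×3!×2!×1! = 48
prefactor² = (2J+1)×Δ×N² = 16/5
  k=0: +1/(0!×2!×0!×2!×0!×1!) = 1/4
Σ = 1/4  ⇒  CG² = 16/5×1/4² = 1/5
CG = +√(1/5) = +0.447214

+0.447214  (= +√(1/5))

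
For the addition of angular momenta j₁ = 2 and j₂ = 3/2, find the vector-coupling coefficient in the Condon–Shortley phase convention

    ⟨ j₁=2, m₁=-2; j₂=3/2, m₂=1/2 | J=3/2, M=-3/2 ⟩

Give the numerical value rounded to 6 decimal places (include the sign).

j₁+j₂−J=2  J+j₁−j₂=2  J−j₁+j₂=1  j₁+j₂+J+1=6
(j₁±m₁, j₂±m₂, J±M) = (0,4,2,1,0,3)
P² = 32/5
sum k=2..2:
  [2] +1/4 = 1/4
S = 1/4
C² = P²·S² = 2/5 ; C = +0.632456

+0.632456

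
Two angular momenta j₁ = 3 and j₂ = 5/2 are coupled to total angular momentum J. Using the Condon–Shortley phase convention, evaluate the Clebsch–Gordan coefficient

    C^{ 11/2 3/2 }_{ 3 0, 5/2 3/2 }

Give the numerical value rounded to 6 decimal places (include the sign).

√[12·0!6!5!/12! · 3!3!4!1!7!4!] = √(2488320/11)
  +(−1)^0/∏(0,0,3,4,3,1)! = 1/864  (running 1/864)
⟨..|..⟩ = √(2488320/11)·(1/864) = +0.550482

+√(10/33) ≈ +0.550482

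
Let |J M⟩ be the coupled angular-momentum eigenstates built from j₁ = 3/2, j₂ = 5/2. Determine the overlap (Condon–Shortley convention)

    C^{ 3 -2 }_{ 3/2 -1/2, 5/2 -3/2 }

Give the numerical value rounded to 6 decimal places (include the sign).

√[7·1!2!4!/8! · 1!2!1!4!1!5!] = √(48)
  +(−1)^0/∏(0,1,2,1,0,3)! = 1/12  (running 1/12)
  +(−1)^1/∏(1,0,1,0,1,4)! = -1/24  (running 1/24)
⟨..|..⟩ = √(48)·(1/24) = +0.288675

+√(1/12) = +0.288675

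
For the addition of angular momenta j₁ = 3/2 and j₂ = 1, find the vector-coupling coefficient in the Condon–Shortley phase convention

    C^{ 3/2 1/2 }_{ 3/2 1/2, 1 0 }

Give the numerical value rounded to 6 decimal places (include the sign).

triangle: 1!·2!·1!/5! = 2/120
(j±m)!: 2!·1!·1!·1!·2!·1! = 4
prefactor² = (2J+1)·Δ·N² = 4/15
  k=0: +1/(0!·1!·1!·1!·1!·0!) = 1
  k=1: −1/(1!·0!·0!·0!·2!·1!) = -1/2
Σ = 1/2  ⇒  CG² = 4/15·1/2² = 1/15
CG = +√(1/15) = +0.258199

+0.258199  (= +√(1/15))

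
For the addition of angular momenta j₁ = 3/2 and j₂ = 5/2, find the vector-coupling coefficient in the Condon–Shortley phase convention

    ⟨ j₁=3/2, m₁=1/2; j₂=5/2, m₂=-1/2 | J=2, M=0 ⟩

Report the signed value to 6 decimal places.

√[5·2!1!3!/7! · 2!1!2!3!2!2!] = √(8/7)
  +(−1)^0/∏(0,2,1,2,0,1)! = 1/4  (running 1/4)
  +(−1)^1/∏(1,1,0,1,1,2)! = -1/2  (running -1/4)
⟨..|..⟩ = √(8/7)·(-1/4) = -0.267261

−√(1/14) ≈ -0.267261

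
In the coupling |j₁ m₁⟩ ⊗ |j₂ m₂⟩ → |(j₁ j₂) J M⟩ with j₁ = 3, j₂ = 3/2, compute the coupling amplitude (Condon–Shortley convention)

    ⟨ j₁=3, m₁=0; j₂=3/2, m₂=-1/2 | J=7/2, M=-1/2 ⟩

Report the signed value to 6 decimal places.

j₁+j₂−J=1  J+j₁−j₂=5  J−j₁+j₂=2  j₁+j₂+J+1=9
(j₁±m₁, j₂±m₂, J±M) = (3,3,1,2,3,4)
P² = 384/7
sum k=0..1:
  [0] +1/12 = 1/12
  [1] −1/24 = -1/24
S = 1/24
C² = P²·S² = 2/21 ; C = +0.308607

+√(2/21) ≈ +0.308607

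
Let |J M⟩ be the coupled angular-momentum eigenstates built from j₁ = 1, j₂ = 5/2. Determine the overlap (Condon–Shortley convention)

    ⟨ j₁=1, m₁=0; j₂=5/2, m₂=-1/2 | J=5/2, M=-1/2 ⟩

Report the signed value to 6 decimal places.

√[6·1!1!4!/7! · 1!1!2!3!2!3!] = √(144/35)
  +(−1)^0/∏(0,1,1,2,0,2)! = 1/4  (running 1/4)
  +(−1)^1/∏(1,0,0,1,1,3)! = -1/6  (running 1/12)
⟨..|..⟩ = √(144/35)·(1/12) = +0.169031

+0.169031  (= +√(1/35))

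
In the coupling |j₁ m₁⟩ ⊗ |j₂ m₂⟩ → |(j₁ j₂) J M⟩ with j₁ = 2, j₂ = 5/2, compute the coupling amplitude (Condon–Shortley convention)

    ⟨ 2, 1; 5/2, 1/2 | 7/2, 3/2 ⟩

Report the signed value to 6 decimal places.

+0.308607

√[8·1!3!4!/9! · 3!1!3!2!5!2!] = √(384/7)
  +(−1)^0/∏(0,1,1,3,2,1)! = 1/12  (running 1/12)
  +(−1)^1/∏(1,0,0,2,3,2)! = -1/24  (running 1/24)
⟨..|..⟩ = √(384/7)·(1/24) = +0.308607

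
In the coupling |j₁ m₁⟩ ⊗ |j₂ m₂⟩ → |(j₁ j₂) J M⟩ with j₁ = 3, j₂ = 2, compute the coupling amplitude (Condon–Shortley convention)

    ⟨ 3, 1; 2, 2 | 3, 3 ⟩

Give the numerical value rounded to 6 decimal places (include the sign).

triangle: 2!·4!·2!/9! = 96/362880
(j±m)!: 4!·2!·4!·0!·6!·0! = 829440
prefactor² = (2J+1)·Δ·N² = 1536
  k=2: +1/(2!·0!·0!·2!·4!·0!) = 1/96
Σ = 1/96  ⇒  CG² = 1536·1/96² = 1/6
CG = +√(1/6) = +0.408248

+0.408248  (= +√(1/6))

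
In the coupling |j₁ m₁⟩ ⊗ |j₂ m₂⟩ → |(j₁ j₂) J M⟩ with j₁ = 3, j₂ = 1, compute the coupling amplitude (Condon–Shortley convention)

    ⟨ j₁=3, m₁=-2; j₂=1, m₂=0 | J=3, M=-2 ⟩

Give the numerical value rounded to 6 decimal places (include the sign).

j₁+j₂−J=1  J+j₁−j₂=5  J−j₁+j₂=1  j₁+j₂+J+1=8
(j₁±m₁, j₂±m₂, J±M) = (1,5,1,1,1,5)
P² = 300
sum k=0..1:
  [0] +1/120 = 1/120
  [1] −1/24 = -1/24
S = -1/30
C² = P²·S² = 1/3 ; C = -0.577350

-0.577350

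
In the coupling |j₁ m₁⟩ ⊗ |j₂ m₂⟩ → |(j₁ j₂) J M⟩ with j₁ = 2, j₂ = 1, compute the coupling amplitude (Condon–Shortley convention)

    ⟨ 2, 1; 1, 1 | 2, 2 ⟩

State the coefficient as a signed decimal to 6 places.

triangle: 1!·3!·1!/6! = 6/720
(j±m)!: 3!·1!·2!·0!·4!·0! = 288
prefactor² = (2J+1)·Δ·N² = 12
  k=1: −1/(1!·0!·0!·1!·3!·0!) = -1/6
Σ = -1/6  ⇒  CG² = 12·(-1/6)² = 1/3
CG = −√(1/3) = -0.577350

-0.577350  (= −√(1/3))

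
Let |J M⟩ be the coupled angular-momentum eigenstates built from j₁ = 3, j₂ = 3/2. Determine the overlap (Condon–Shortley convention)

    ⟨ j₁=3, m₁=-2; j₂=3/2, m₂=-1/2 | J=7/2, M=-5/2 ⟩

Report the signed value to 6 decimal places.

−√(1/7) = -0.377964

triangle: 1!·5!·2!/9! = 240/362880
(j±m)!: 1!·5!·1!·2!·1!·6! = 172800
prefactor² = (2J+1)·Δ·N² = 6400/7
  k=0: +1/(0!·1!·5!·1!·0!·1!) = 1/120
  k=1: −1/(1!·0!·4!·0!·1!·2!) = -1/48
Σ = -1/80  ⇒  CG² = 6400/7·(-1/80)² = 1/7
CG = −√(1/7) = -0.377964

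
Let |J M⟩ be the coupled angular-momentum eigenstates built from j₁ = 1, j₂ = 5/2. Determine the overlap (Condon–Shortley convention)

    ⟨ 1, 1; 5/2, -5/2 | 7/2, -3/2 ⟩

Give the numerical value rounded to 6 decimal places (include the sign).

√[8·0!2!5!/8! · 2!0!0!5!2!5!] = √(19200/7)
  +(−1)^0/∏(0,0,0,0,2,5)! = 1/240  (running 1/240)
⟨..|..⟩ = √(19200/7)·(1/240) = +0.218218

+√(1/21) ≈ +0.218218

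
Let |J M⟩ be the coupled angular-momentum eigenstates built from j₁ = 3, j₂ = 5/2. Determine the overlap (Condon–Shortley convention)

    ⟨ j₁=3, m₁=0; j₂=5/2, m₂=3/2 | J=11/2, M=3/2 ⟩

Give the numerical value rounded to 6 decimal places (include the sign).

+0.550482

triangle: 0!*6!*5!/12! = 86400/479001600
(j±m)!: 3!*3!*4!*1!*7!*4! = 104509440
prefactor² = (2J+1)*Δ*N² = 2488320/11
  k=0: +1/(0!*0!*3!*4!*3!*1!) = 1/864
Σ = 1/864  ⇒  CG² = 2488320/11*1/864² = 10/33
CG = +√(10/33) = +0.550482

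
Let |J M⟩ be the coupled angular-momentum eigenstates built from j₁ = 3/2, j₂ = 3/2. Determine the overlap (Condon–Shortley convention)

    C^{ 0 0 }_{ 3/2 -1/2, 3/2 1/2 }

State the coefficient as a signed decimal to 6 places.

+√(1/4) ≈ +0.500000

j₁+j₂−J=3  J+j₁−j₂=0  J−j₁+j₂=0  j₁+j₂+J+1=4
(j₁±m₁, j₂±m₂, J±M) = (1,2,2,1,0,0)
P² = 1
sum k=2..2:
  [2] +1/2 = 1/2
S = 1/2
C² = P²·S² = 1/4 ; C = +0.500000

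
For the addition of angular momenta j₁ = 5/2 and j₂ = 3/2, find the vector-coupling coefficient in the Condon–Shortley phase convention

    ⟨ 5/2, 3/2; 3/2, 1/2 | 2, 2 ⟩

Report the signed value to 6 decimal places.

−√(8/21) ≈ -0.617213

triangle: 2!×3!×1!/7! = 12/5040
(j±m)!: 4!×1!×2!×1!×4!×0! = 1152
prefactor² = (2J+1)×Δ×N² = 96/7
  k=1: −1/(1!×1!×0!×1!×3!×0!) = -1/6
Σ = -1/6  ⇒  CG² = 96/7×(-1/6)² = 8/21
CG = −√(8/21) = -0.617213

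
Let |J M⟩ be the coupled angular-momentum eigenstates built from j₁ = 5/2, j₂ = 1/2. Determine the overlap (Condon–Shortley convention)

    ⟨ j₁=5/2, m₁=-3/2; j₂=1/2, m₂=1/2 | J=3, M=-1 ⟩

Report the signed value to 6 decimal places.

triangle: 0!*5!*1!/7! = 120/5040
(j±m)!: 1!*4!*1!*0!*2!*4! = 1152
prefactor² = (2J+1)*Δ*N² = 192
  k=0: +1/(0!*0!*4!*1!*1!*0!) = 1/24
Σ = 1/24  ⇒  CG² = 192*1/24² = 1/3
CG = +√(1/3) = +0.577350

+√(1/3) ≈ +0.577350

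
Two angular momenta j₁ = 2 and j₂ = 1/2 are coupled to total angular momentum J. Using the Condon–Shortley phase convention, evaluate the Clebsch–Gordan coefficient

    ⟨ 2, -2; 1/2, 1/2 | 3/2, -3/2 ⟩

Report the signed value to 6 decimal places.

−√(4/5) = -0.894427

triangle: 1!*3!*0!/5! = 6/120
(j±m)!: 0!*4!*1!*0!*0!*3! = 144
prefactor² = (2J+1)*Δ*N² = 144/5
  k=1: −1/(1!*0!*3!*0!*0!*0!) = -1/6
Σ = -1/6  ⇒  CG² = 144/5*(-1/6)² = 4/5
CG = −√(4/5) = -0.894427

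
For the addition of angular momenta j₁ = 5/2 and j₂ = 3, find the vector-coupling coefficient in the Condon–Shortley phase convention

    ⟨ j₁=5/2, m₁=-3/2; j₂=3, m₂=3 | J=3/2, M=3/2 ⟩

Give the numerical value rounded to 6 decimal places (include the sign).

+0.462910  (= +√(3/14))

triangle: 4!·1!·2!/8! = 48/40320
(j±m)!: 1!·4!·6!·0!·3!·0! = 103680
prefactor² = (2J+1)·Δ·N² = 3456/7
  k=4: +1/(4!·0!·0!·2!·1!·0!) = 1/48
Σ = 1/48  ⇒  CG² = 3456/7·1/48² = 3/14
CG = +√(3/14) = +0.462910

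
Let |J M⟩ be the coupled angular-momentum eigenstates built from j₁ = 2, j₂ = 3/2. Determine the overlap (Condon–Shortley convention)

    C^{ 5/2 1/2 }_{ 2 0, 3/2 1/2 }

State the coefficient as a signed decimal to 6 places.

triangle: 1!*3!*2!/7! = 12/5040
(j±m)!: 2!*2!*2!*1!*3!*2! = 96
prefactor² = (2J+1)*Δ*N² = 48/35
  k=0: +1/(0!*1!*2!*2!*1!*0!) = 1/4
  k=1: −1/(1!*0!*1!*1!*2!*1!) = -1/2
Σ = -1/4  ⇒  CG² = 48/35*(-1/4)² = 3/35
CG = −√(3/35) = -0.292770

-0.292770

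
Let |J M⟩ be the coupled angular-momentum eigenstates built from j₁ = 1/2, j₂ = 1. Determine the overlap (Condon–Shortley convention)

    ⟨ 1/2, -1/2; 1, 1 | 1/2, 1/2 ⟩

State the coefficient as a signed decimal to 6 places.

triangle: 1!×0!×1!/3! = 1/6
(j±m)!: 0!×1!×2!×0!×1!×0! = 2
prefactor² = (2J+1)×Δ×N² = 2/3
  k=1: −1/(1!×0!×0!×1!×0!×0!) = -1
Σ = -1  ⇒  CG² = 2/3×(-1)² = 2/3
CG = −√(2/3) = -0.816497

-0.816497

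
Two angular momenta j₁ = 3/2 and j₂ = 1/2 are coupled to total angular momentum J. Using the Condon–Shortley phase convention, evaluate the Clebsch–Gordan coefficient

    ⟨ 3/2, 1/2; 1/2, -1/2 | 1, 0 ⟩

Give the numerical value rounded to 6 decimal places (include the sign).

triangle: 1!×2!×0!/4! = 2/24
(j±m)!: 2!×1!×0!×1!×1!×1! = 2
prefactor² = (2J+1)×Δ×N² = 1/2
  k=0: +1/(0!×1!×1!×0!×1!×0!) = 1
Σ = 1  ⇒  CG² = 1/2×1² = 1/2
CG = +√(1/2) = +0.707107

+√(1/2) ≈ +0.707107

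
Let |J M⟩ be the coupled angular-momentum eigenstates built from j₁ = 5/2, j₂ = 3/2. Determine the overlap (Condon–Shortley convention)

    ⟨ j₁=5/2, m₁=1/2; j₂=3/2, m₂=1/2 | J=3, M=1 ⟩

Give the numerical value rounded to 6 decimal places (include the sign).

√[7·1!4!2!/8! · 3!2!2!1!4!2!] = √(48/5)
  +(−1)^0/∏(0,1,2,2,2,0)! = 1/8  (running 1/8)
  +(−1)^1/∏(1,0,1,1,3,1)! = -1/6  (running -1/24)
⟨..|..⟩ = √(48/5)·(-1/24) = -0.129099

−√(1/60) = -0.129099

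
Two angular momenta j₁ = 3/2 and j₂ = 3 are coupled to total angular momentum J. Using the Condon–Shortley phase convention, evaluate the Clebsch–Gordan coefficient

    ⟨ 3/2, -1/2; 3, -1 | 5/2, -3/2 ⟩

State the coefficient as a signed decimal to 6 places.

triangle: 2!×1!×4!/8! = 48/40320
(j±m)!: 1!×2!×2!×4!×1!×4! = 2304
prefactor² = (2J+1)×Δ×N² = 576/35
  k=1: −1/(1!×1!×1!×1!×0!×3!) = -1/6
  k=2: +1/(2!×0!×0!×0!×1!×4!) = 1/48
Σ = -7/48  ⇒  CG² = 576/35×(-7/48)² = 7/20
CG = −√(7/20) = -0.591608

−√(7/20) ≈ -0.591608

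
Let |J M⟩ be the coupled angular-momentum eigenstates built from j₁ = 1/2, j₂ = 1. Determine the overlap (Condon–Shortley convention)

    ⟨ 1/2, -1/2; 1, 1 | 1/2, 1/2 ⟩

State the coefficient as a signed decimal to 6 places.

−√(2/3) = -0.816497

j₁+j₂−J=1  J+j₁−j₂=0  J−j₁+j₂=1  j₁+j₂+J+1=3
(j₁±m₁, j₂±m₂, J±M) = (0,1,2,0,1,0)
P² = 2/3
sum k=1..1:
  [1] −1/1 = -1
S = -1
C² = P²·S² = 2/3 ; C = -0.816497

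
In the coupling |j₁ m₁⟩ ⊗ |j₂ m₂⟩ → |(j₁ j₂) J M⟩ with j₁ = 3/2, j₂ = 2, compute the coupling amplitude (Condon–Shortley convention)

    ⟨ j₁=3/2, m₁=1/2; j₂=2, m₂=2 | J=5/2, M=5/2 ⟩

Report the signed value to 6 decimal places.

-0.755929  (= −√(4/7))

√[6·1!2!3!/7! · 2!1!4!0!5!0!] = √(576/7)
  +(−1)^1/∏(1,0,0,3,2,0)! = -1/12  (running -1/12)
⟨..|..⟩ = √(576/7)·(-1/12) = -0.755929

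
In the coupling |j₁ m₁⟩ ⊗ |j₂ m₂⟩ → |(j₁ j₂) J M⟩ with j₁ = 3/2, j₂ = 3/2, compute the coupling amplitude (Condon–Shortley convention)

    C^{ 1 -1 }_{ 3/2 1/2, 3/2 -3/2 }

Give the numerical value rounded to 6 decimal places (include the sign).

√[3·2!1!1!/5! · 2!1!0!3!0!2!] = √(6/5)
  +(−1)^0/∏(0,2,1,0,0,1)! = 1/2  (running 1/2)
⟨..|..⟩ = √(6/5)·(1/2) = +0.547723

+0.547723  (= +√(3/10))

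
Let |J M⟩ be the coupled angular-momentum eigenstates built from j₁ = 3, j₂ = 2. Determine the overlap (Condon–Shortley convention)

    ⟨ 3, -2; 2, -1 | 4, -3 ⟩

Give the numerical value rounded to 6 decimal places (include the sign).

-0.223607

triangle: 1!*5!*3!/10! = 720/3628800
(j±m)!: 1!*5!*1!*3!*1!*7! = 3628800
prefactor² = (2J+1)*Δ*N² = 6480
  k=0: +1/(0!*1!*5!*1!*0!*2!) = 1/240
  k=1: −1/(1!*0!*4!*0!*1!*3!) = -1/144
Σ = -1/360  ⇒  CG² = 6480*(-1/360)² = 1/20
CG = −√(1/20) = -0.223607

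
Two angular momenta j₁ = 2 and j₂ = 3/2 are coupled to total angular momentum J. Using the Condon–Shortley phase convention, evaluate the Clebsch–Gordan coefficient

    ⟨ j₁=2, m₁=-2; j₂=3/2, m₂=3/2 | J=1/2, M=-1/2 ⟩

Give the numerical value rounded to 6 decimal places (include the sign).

triangle: 3!×1!×0!/5! = 6/120
(j±m)!: 0!×4!×3!×0!×0!×1! = 144
prefactor² = (2J+1)×Δ×N² = 72/5
  k=3: −1/(3!×0!×1!×0!×0!×0!) = -1/6
Σ = -1/6  ⇒  CG² = 72/5×(-1/6)² = 2/5
CG = −√(2/5) = -0.632456

-0.632456  (= −√(2/5))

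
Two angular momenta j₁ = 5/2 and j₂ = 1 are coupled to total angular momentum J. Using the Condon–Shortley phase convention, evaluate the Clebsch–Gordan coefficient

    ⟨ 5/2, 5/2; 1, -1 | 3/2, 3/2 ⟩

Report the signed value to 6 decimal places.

j₁+j₂−J=2  J+j₁−j₂=3  J−j₁+j₂=0  j₁+j₂+J+1=6
(j₁±m₁, j₂±m₂, J±M) = (5,0,0,2,3,0)
P² = 96
sum k=0..0:
  [0] +1/12 = 1/12
S = 1/12
C² = P²·S² = 2/3 ; C = +0.816497

+0.816497  (= +√(2/3))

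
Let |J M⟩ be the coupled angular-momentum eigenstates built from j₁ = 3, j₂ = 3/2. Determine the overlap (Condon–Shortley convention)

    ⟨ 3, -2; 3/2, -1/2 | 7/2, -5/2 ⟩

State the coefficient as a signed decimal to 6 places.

√[8·1!5!2!/9! · 1!5!1!2!1!6!] = √(6400/7)
  +(−1)^0/∏(0,1,5,1,0,1)! = 1/120  (running 1/120)
  +(−1)^1/∏(1,0,4,0,1,2)! = -1/48  (running -1/80)
⟨..|..⟩ = √(6400/7)·(-1/80) = -0.377964

−√(1/7) = -0.377964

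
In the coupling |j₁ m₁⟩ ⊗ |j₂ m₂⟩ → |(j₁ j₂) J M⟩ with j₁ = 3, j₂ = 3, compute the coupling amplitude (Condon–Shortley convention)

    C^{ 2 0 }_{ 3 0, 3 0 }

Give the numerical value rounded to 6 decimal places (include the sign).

+0.436436

j₁+j₂−J=4  J+j₁−j₂=2  J−j₁+j₂=2  j₁+j₂+J+1=9
(j₁±m₁, j₂±m₂, J±M) = (3,3,3,3,2,2)
P² = 48/7
sum k=1..3:
  [1] −1/24 = -1/24
  [2] +1/4 = 1/4
  [3] −1/24 = -1/24
S = 1/6
C² = P²·S² = 4/21 ; C = +0.436436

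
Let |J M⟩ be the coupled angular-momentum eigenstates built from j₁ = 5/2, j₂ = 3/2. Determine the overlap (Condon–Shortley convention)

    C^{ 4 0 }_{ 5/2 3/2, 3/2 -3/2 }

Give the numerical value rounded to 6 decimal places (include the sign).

j₁+j₂−J=0  J+j₁−j₂=5  J−j₁+j₂=3  j₁+j₂+J+1=9
(j₁±m₁, j₂±m₂, J±M) = (4,1,0,3,4,4)
P² = 10368/7
sum k=0..0:
  [0] +1/144 = 1/144
S = 1/144
C² = P²·S² = 1/14 ; C = +0.267261

+0.267261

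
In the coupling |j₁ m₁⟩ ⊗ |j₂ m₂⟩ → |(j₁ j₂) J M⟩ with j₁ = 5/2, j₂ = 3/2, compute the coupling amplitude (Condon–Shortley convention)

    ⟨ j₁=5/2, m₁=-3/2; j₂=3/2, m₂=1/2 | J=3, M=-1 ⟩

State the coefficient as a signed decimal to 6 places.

-0.639010

triangle: 1!·4!·2!/8! = 48/40320
(j±m)!: 1!·4!·2!·1!·2!·4! = 2304
prefactor² = (2J+1)·Δ·N² = 96/5
  k=0: +1/(0!·1!·4!·2!·0!·0!) = 1/48
  k=1: −1/(1!·0!·3!·1!·1!·1!) = -1/6
Σ = -7/48  ⇒  CG² = 96/5·(-7/48)² = 49/120
CG = −√(49/120) = -0.639010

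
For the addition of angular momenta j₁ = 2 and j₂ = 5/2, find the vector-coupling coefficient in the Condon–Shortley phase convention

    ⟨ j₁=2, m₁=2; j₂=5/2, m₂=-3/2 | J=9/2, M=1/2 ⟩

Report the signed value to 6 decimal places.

√[10·0!4!5!/10! · 4!0!1!4!5!4!] = √(92160/7)
  +(−1)^0/∏(0,0,0,1,4,4)! = 1/576  (running 1/576)
⟨..|..⟩ = √(92160/7)·(1/576) = +0.199205

+0.199205  (= +√(5/126))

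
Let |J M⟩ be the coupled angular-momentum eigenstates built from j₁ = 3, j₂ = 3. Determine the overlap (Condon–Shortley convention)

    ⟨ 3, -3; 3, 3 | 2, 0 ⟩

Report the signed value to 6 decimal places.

+√(25/84) = +0.545545

triangle: 4!*2!*2!/9! = 96/362880
(j±m)!: 0!*6!*6!*0!*2!*2! = 2073600
prefactor² = (2J+1)*Δ*N² = 19200/7
  k=4: +1/(4!*0!*2!*2!*0!*0!) = 1/96
Σ = 1/96  ⇒  CG² = 19200/7*1/96² = 25/84
CG = +√(25/84) = +0.545545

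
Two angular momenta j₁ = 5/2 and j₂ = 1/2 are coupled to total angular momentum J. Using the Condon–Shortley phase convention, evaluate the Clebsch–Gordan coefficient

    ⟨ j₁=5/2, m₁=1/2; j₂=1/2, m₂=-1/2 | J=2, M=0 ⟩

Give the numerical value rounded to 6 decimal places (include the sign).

+√(1/2) = +0.707107

triangle: 1!×4!×0!/6! = 24/720
(j±m)!: 3!×2!×0!×1!×2!×2! = 48
prefactor² = (2J+1)×Δ×N² = 8
  k=0: +1/(0!×1!×2!×0!×2!×0!) = 1/4
Σ = 1/4  ⇒  CG² = 8×1/4² = 1/2
CG = +√(1/2) = +0.707107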